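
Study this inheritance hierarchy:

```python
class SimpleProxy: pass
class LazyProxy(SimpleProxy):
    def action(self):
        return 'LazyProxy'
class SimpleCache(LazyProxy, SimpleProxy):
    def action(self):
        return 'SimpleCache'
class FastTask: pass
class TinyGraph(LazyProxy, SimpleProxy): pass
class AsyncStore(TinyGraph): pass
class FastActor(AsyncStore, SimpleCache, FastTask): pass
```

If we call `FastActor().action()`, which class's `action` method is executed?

L[FastActor] = FastActor + merge(L[AsyncStore], L[SimpleCache], L[FastTask], [AsyncStore SimpleCache FastTask])
  take AsyncStore:  [AsyncStore TinyGraph LazyProxy SimpleProxy object] + [SimpleCache LazyProxy SimpleProxy object] + [FastTask object] + [AsyncStore SimpleCache FastTask]
  take TinyGraph:  [TinyGraph LazyProxy SimpleProxy object] + [SimpleCache LazyProxy SimpleProxy object] + [FastTask object] + [SimpleCache FastTask]
  take SimpleCache:  [LazyProxy SimpleProxy object] + [SimpleCache LazyProxy SimpleProxy object] + [FastTask object] + [SimpleCache FastTask]
  take LazyProxy:  [LazyProxy SimpleProxy object] + [LazyProxy SimpleProxy object] + [FastTask object] + [FastTask]
  take SimpleProxy:  [SimpleProxy object] + [SimpleProxy object] + [FastTask object] + [FastTask]
  take FastTask:  [object] + [object] + [FastTask object] + [FastTask]
  take object:  [object] + [object] + [object]
MRO: FastActor AsyncStore TinyGraph SimpleCache LazyProxy SimpleProxy FastTask object
action is defined in: LazyProxy, SimpleCache. First along the MRO is SimpleCache.

SimpleCache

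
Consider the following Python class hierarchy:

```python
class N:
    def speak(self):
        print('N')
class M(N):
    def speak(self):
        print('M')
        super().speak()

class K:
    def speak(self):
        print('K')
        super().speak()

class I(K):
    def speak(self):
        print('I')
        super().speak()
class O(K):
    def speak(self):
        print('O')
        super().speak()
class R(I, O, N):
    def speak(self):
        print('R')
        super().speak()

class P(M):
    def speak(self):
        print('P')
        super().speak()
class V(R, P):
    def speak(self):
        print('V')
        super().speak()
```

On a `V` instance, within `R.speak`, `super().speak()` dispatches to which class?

I

L[V] = V + merge(L[R], L[P], [R P])
  take R:  [R I O K N object] + [P M N object] + [R P]
  take I:  [I O K N object] + [P M N object] + [P]
  take O:  [O K N object] + [P M N object] + [P]
  take K:  [K N object] + [P M N object] + [P]
  take P:  [N object] + [P M N object] + [P]
  take M:  [N object] + [M N object]
  take N:  [N object] + [N object]
  take object:  [object] + [object]
MRO: V R I O K P M N object
super() in R.speak on a V instance goes to the class after R in V's MRO: I.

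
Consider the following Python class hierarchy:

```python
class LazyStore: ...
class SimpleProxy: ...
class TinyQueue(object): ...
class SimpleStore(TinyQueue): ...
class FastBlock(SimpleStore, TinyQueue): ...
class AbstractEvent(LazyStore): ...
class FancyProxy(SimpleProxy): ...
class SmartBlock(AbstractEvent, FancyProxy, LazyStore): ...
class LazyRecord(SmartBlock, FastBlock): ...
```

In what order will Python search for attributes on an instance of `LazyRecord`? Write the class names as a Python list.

[LazyRecord, SmartBlock, AbstractEvent, FancyProxy, LazyStore, SimpleProxy, FastBlock, SimpleStore, TinyQueue, object]

L[LazyRecord] = LazyRecord + merge(L[SmartBlock], L[FastBlock], [SmartBlock FastBlock])
  take SmartBlock:  [SmartBlock AbstractEvent FancyProxy LazyStore SimpleProxy object] + [FastBlock SimpleStore TinyQueue object] + [SmartBlock FastBlock]
  take AbstractEvent:  [AbstractEvent FancyProxy LazyStore SimpleProxy object] + [FastBlock SimpleStore TinyQueue object] + [FastBlock]
  take FancyProxy:  [FancyProxy LazyStore SimpleProxy object] + [FastBlock SimpleStore TinyQueue object] + [FastBlock]
  take LazyStore:  [LazyStore SimpleProxy object] + [FastBlock SimpleStore TinyQueue object] + [FastBlock]
  take SimpleProxy:  [SimpleProxy object] + [FastBlock SimpleStore TinyQueue object] + [FastBlock]
  take FastBlock:  [object] + [FastBlock SimpleStore TinyQueue object] + [FastBlock]
  take SimpleStore:  [object] + [SimpleStore TinyQueue object]
  take TinyQueue:  [object] + [TinyQueue object]
  take object:  [object] + [object]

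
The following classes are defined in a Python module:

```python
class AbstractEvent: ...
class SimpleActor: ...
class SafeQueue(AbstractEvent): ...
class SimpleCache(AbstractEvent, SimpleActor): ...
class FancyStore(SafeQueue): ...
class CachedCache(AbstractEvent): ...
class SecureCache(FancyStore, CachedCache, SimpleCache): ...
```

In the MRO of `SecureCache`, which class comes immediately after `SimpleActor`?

object

L[SecureCache] = SecureCache + merge(L[FancyStore], L[CachedCache], L[SimpleCache], [FancyStore CachedCache SimpleCache])
  take FancyStore:  [FancyStore SafeQueue AbstractEvent object] + [CachedCache AbstractEvent object] + [SimpleCache AbstractEvent SimpleActor object] + [FancyStore CachedCache SimpleCache]
  take SafeQueue:  [SafeQueue AbstractEvent object] + [CachedCache AbstractEvent object] + [SimpleCache AbstractEvent SimpleActor object] + [CachedCache SimpleCache]
  take CachedCache:  [AbstractEvent object] + [CachedCache AbstractEvent object] + [SimpleCache AbstractEvent SimpleActor object] + [CachedCache SimpleCache]
  take SimpleCache:  [AbstractEvent object] + [AbstractEvent object] + [SimpleCache AbstractEvent SimpleActor object] + [SimpleCache]
  take AbstractEvent:  [AbstractEvent object] + [AbstractEvent object] + [AbstractEvent SimpleActor object]
  take SimpleActor:  [object] + [object] + [SimpleActor object]
  take object:  [object] + [object] + [object]
MRO: SecureCache FancyStore SafeQueue CachedCache SimpleCache AbstractEvent SimpleActor object
SimpleActor is at position 6; next is object.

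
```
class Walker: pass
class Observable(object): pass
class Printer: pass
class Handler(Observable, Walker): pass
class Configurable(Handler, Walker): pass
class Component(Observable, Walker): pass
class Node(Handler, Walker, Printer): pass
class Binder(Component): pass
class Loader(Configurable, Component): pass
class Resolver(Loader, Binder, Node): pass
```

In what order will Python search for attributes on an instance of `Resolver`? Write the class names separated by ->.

Resolver -> Loader -> Configurable -> Binder -> Node -> Handler -> Component -> Observable -> Walker -> Printer -> object

L[Resolver] = Resolver + merge(L[Loader], L[Binder], L[Node], [Loader Binder Node])
  take Loader:  [Loader Configurable Handler Component Observable Walker object] + [Binder Component Observable Walker object] + [Node Handler Observable Walker Printer object] + [Loader Binder Node]
  take Configurable:  [Configurable Handler Component Observable Walker object] + [Binder Component Observable Walker object] + [Node Handler Observable Walker Printer object] + [Binder Node]
  take Binder:  [Handler Component Observable Walker object] + [Binder Component Observable Walker object] + [Node Handler Observable Walker Printer object] + [Binder Node]
  take Node:  [Handler Component Observable Walker object] + [Component Observable Walker object] + [Node Handler Observable Walker Printer object] + [Node]
  take Handler:  [Handler Component Observable Walker object] + [Component Observable Walker object] + [Handler Observable Walker Printer object]
  take Component:  [Component Observable Walker object] + [Component Observable Walker object] + [Observable Walker Printer object]
  take Observable:  [Observable Walker object] + [Observable Walker object] + [Observable Walker Printer object]
  take Walker:  [Walker object] + [Walker object] + [Walker Printer object]
  take Printer:  [object] + [object] + [Printer object]
  take object:  [object] + [object] + [object]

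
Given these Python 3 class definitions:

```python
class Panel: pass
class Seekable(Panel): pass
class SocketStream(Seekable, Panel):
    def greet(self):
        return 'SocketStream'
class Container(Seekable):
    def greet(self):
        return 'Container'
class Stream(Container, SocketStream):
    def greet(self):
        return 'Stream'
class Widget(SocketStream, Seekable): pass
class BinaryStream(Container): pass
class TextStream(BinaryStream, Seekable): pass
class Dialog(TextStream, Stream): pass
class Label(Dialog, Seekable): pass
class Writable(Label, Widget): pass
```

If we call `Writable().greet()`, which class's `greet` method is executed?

L[Writable] = Writable + merge(L[Label], L[Widget], [Label Widget])
  take Label:  [Label Dialog TextStream BinaryStream Stream Container SocketStream Seekable Panel object] + [Widget SocketStream Seekable Panel object] + [Label Widget]
  take Dialog:  [Dialog TextStream BinaryStream Stream Container SocketStream Seekable Panel object] + [Widget SocketStream Seekable Panel object] + [Widget]
  take TextStream:  [TextStream BinaryStream Stream Container SocketStream Seekable Panel object] + [Widget SocketStream Seekable Panel object] + [Widget]
  take BinaryStream:  [BinaryStream Stream Container SocketStream Seekable Panel object] + [Widget SocketStream Seekable Panel object] + [Widget]
  take Stream:  [Stream Container SocketStream Seekable Panel object] + [Widget SocketStream Seekable Panel object] + [Widget]
  take Container:  [Container SocketStream Seekable Panel object] + [Widget SocketStream Seekable Panel object] + [Widget]
  take Widget:  [SocketStream Seekable Panel object] + [Widget SocketStream Seekable Panel object] + [Widget]
  take SocketStream:  [SocketStream Seekable Panel object] + [SocketStream Seekable Panel object]
  take Seekable:  [Seekable Panel object] + [Seekable Panel object]
  take Panel:  [Panel object] + [Panel object]
  take object:  [object] + [object]
MRO: Writable Label Dialog TextStream BinaryStream Stream Container Widget SocketStream Seekable Panel object
greet is defined in: Container, SocketStream, Stream. First along the MRO is Stream.

Stream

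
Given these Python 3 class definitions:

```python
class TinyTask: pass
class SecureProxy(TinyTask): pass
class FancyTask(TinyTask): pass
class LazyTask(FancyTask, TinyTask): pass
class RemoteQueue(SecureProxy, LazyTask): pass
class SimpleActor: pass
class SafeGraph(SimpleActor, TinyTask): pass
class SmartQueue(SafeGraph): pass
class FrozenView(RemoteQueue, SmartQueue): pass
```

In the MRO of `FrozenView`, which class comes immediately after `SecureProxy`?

LazyTask

L[FrozenView] = FrozenView + merge(L[RemoteQueue], L[SmartQueue], [RemoteQueue SmartQueue])
  take RemoteQueue:  [RemoteQueue SecureProxy LazyTask FancyTask TinyTask object] + [SmartQueue SafeGraph SimpleActor TinyTask object] + [RemoteQueue SmartQueue]
  take SecureProxy:  [SecureProxy LazyTask FancyTask TinyTask object] + [SmartQueue SafeGraph SimpleActor TinyTask object] + [SmartQueue]
  take LazyTask:  [LazyTask FancyTask TinyTask object] + [SmartQueue SafeGraph SimpleActor TinyTask object] + [SmartQueue]
  take FancyTask:  [FancyTask TinyTask object] + [SmartQueue SafeGraph SimpleActor TinyTask object] + [SmartQueue]
  take SmartQueue:  [TinyTask object] + [SmartQueue SafeGraph SimpleActor TinyTask object] + [SmartQueue]
  take SafeGraph:  [TinyTask object] + [SafeGraph SimpleActor TinyTask object]
  take SimpleActor:  [TinyTask object] + [SimpleActor TinyTask object]
  take TinyTask:  [TinyTask object] + [TinyTask object]
  take object:  [object] + [object]
MRO: FrozenView RemoteQueue SecureProxy LazyTask FancyTask SmartQueue SafeGraph SimpleActor TinyTask object
SecureProxy is at position 2; next is LazyTask.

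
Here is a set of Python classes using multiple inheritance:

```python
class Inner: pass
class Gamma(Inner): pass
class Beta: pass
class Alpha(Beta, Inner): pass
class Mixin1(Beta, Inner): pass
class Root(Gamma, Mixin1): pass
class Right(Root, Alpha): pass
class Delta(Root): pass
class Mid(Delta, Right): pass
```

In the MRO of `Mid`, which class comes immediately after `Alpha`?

L[Mid] = Mid + merge(L[Delta], L[Right], [Delta Right])
  take Delta:  [Delta Root Gamma Mixin1 Beta Inner object] + [Right Root Gamma Mixin1 Alpha Beta Inner object] + [Delta Right]
  take Right:  [Root Gamma Mixin1 Beta Inner object] + [Right Root Gamma Mixin1 Alpha Beta Inner object] + [Right]
  take Root:  [Root Gamma Mixin1 Beta Inner object] + [Root Gamma Mixin1 Alpha Beta Inner object]
  take Gamma:  [Gamma Mixin1 Beta Inner object] + [Gamma Mixin1 Alpha Beta Inner object]
  take Mixin1:  [Mixin1 Beta Inner object] + [Mixin1 Alpha Beta Inner object]
  take Alpha:  [Beta Inner object] + [Alpha Beta Inner object]
  take Beta:  [Beta Inner object] + [Beta Inner object]
  take Inner:  [Inner object] + [Inner object]
  take object:  [object] + [object]
MRO: Mid Delta Right Root Gamma Mixin1 Alpha Beta Inner object
Alpha is at position 6; next is Beta.

Beta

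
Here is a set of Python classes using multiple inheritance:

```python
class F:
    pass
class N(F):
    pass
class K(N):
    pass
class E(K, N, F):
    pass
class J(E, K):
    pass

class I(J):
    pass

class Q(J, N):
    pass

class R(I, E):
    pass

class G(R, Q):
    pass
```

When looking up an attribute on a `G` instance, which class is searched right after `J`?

E

L[G] = G + merge(L[R], L[Q], [R Q])
  take R:  [R I J E K N F object] + [Q J E K N F object] + [R Q]
  take I:  [I J E K N F object] + [Q J E K N F object] + [Q]
  take Q:  [J E K N F object] + [Q J E K N F object] + [Q]
  take J:  [J E K N F object] + [J E K N F object]
  take E:  [E K N F object] + [E K N F object]
  take K:  [K N F object] + [K N F object]
  take N:  [N F object] + [N F object]
  take F:  [F object] + [F object]
  take object:  [object] + [object]
MRO: G R I Q J E K N F object
J is at position 4; next is E.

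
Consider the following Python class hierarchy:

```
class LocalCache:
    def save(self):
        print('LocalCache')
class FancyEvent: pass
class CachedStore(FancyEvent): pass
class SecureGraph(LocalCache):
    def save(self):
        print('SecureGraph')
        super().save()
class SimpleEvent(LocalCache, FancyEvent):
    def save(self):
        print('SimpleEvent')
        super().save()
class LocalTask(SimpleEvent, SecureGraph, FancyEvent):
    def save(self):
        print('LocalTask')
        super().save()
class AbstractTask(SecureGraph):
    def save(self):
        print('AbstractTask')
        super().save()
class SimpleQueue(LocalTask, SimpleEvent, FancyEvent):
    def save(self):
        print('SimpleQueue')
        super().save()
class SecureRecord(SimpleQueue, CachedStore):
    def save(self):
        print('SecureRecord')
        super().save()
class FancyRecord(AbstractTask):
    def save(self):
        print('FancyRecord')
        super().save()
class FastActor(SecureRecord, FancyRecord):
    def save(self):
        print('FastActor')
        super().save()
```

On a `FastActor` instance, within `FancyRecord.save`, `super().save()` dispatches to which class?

L[FastActor] = FastActor + merge(L[SecureRecord], L[FancyRecord], [SecureRecord FancyRecord])
  take SecureRecord:  [SecureRecord SimpleQueue LocalTask SimpleEvent SecureGraph LocalCache CachedStore FancyEvent object] + [FancyRecord AbstractTask SecureGraph LocalCache object] + [SecureRecord FancyRecord]
  take SimpleQueue:  [SimpleQueue LocalTask SimpleEvent SecureGraph LocalCache CachedStore FancyEvent object] + [FancyRecord AbstractTask SecureGraph LocalCache object] + [FancyRecord]
  take LocalTask:  [LocalTask SimpleEvent SecureGraph LocalCache CachedStore FancyEvent object] + [FancyRecord AbstractTask SecureGraph LocalCache object] + [FancyRecord]
  take SimpleEvent:  [SimpleEvent SecureGraph LocalCache CachedStore FancyEvent object] + [FancyRecord AbstractTask SecureGraph LocalCache object] + [FancyRecord]
  take FancyRecord:  [SecureGraph LocalCache CachedStore FancyEvent object] + [FancyRecord AbstractTask SecureGraph LocalCache object] + [FancyRecord]
  take AbstractTask:  [SecureGraph LocalCache CachedStore FancyEvent object] + [AbstractTask SecureGraph LocalCache object]
  take SecureGraph:  [SecureGraph LocalCache CachedStore FancyEvent object] + [SecureGraph LocalCache object]
  take LocalCache:  [LocalCache CachedStore FancyEvent object] + [LocalCache object]
  take CachedStore:  [CachedStore FancyEvent object] + [object]
  take FancyEvent:  [FancyEvent object] + [object]
  take object:  [object] + [object]
MRO: FastActor SecureRecord SimpleQueue LocalTask SimpleEvent FancyRecord AbstractTask SecureGraph LocalCache CachedStore FancyEvent object
super() in FancyRecord.save on a FastActor instance goes to the class after FancyRecord in FastActor's MRO: AbstractTask.

AbstractTask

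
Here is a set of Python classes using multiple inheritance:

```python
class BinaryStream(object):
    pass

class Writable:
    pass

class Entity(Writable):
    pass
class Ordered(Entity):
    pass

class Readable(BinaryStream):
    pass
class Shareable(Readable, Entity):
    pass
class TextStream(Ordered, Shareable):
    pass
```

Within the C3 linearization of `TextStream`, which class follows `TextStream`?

Ordered

L[TextStream] = TextStream + merge(L[Ordered], L[Shareable], [Ordered Shareable])
  take Ordered:  [Ordered Entity Writable object] + [Shareable Readable BinaryStream Entity Writable object] + [Ordered Shareable]
  take Shareable:  [Entity Writable object] + [Shareable Readable BinaryStream Entity Writable object] + [Shareable]
  take Readable:  [Entity Writable object] + [Readable BinaryStream Entity Writable object]
  take BinaryStream:  [Entity Writable object] + [BinaryStream Entity Writable object]
  take Entity:  [Entity Writable object] + [Entity Writable object]
  take Writable:  [Writable object] + [Writable object]
  take object:  [object] + [object]
MRO: TextStream Ordered Shareable Readable BinaryStream Entity Writable object
TextStream is at position 0; next is Ordered.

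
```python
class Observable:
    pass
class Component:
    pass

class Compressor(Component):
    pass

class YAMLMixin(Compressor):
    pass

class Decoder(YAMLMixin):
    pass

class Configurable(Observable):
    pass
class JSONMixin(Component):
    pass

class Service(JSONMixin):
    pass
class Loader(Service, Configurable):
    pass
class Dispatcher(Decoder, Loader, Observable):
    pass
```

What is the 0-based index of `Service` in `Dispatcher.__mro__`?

L[Dispatcher] = Dispatcher + merge(L[Decoder], L[Loader], L[Observable], [Decoder Loader Observable])
  take Decoder:  [Decoder YAMLMixin Compressor Component object] + [Loader Service JSONMixin Component Configurable Observable object] + [Observable object] + [Decoder Loader Observable]
  take YAMLMixin:  [YAMLMixin Compressor Component object] + [Loader Service JSONMixin Component Configurable Observable object] + [Observable object] + [Loader Observable]
  take Compressor:  [Compressor Component object] + [Loader Service JSONMixin Component Configurable Observable object] + [Observable object] + [Loader Observable]
  take Loader:  [Component object] + [Loader Service JSONMixin Component Configurable Observable object] + [Observable object] + [Loader Observable]
  take Service:  [Component object] + [Service JSONMixin Component Configurable Observable object] + [Observable object] + [Observable]
  take JSONMixin:  [Component object] + [JSONMixin Component Configurable Observable object] + [Observable object] + [Observable]
  take Component:  [Component object] + [Component Configurable Observable object] + [Observable object] + [Observable]
  take Configurable:  [object] + [Configurable Observable object] + [Observable object] + [Observable]
  take Observable:  [object] + [Observable object] + [Observable object] + [Observable]
  take object:  [object] + [object] + [object]
MRO: Dispatcher Decoder YAMLMixin Compressor Loader Service JSONMixin Component Configurable Observable object
Service sits at index 5.

5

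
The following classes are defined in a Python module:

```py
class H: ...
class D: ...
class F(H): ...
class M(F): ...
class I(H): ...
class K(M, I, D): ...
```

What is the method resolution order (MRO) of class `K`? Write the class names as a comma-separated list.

L[K] = K + merge(L[M], L[I], L[D], [M I D])
  take M:  [M F H object] + [I H object] + [D object] + [M I D]
  take F:  [F H object] + [I H object] + [D object] + [I D]
  take I:  [H object] + [I H object] + [D object] + [I D]
  take H:  [H object] + [H object] + [D object] + [D]
  take D:  [object] + [object] + [D object] + [D]
  take object:  [object] + [object] + [object]

K, M, F, I, H, D, object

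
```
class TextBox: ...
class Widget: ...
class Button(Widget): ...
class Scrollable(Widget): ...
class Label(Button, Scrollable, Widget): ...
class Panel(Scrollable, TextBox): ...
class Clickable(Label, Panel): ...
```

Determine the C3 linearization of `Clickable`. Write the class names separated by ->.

L[Clickable] = Clickable + merge(L[Label], L[Panel], [Label Panel])
  take Label:  [Label Button Scrollable Widget object] + [Panel Scrollable Widget TextBox object] + [Label Panel]
  take Button:  [Button Scrollable Widget object] + [Panel Scrollable Widget TextBox object] + [Panel]
  take Panel:  [Scrollable Widget object] + [Panel Scrollable Widget TextBox object] + [Panel]
  take Scrollable:  [Scrollable Widget object] + [Scrollable Widget TextBox object]
  take Widget:  [Widget object] + [Widget TextBox object]
  take TextBox:  [object] + [TextBox object]
  take object:  [object] + [object]

Clickable -> Label -> Button -> Panel -> Scrollable -> Widget -> TextBox -> object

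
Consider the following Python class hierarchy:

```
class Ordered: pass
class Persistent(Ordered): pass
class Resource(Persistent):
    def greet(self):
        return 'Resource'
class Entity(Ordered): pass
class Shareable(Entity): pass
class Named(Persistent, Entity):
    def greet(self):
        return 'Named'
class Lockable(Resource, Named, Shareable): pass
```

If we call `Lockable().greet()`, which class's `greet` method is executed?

Resource

L[Lockable] = Lockable + merge(L[Resource], L[Named], L[Shareable], [Resource Named Shareable])
  take Resource:  [Resource Persistent Ordered object] + [Named Persistent Entity Ordered object] + [Shareable Entity Ordered object] + [Resource Named Shareable]
  take Named:  [Persistent Ordered object] + [Named Persistent Entity Ordered object] + [Shareable Entity Ordered object] + [Named Shareable]
  take Persistent:  [Persistent Ordered object] + [Persistent Entity Ordered object] + [Shareable Entity Ordered object] + [Shareable]
  take Shareable:  [Ordered object] + [Entity Ordered object] + [Shareable Entity Ordered object] + [Shareable]
  take Entity:  [Ordered object] + [Entity Ordered object] + [Entity Ordered object]
  take Ordered:  [Ordered object] + [Ordered object] + [Ordered object]
  take object:  [object] + [object] + [object]
MRO: Lockable Resource Named Persistent Shareable Entity Ordered object
greet is defined in: Named, Resource. First along the MRO is Resource.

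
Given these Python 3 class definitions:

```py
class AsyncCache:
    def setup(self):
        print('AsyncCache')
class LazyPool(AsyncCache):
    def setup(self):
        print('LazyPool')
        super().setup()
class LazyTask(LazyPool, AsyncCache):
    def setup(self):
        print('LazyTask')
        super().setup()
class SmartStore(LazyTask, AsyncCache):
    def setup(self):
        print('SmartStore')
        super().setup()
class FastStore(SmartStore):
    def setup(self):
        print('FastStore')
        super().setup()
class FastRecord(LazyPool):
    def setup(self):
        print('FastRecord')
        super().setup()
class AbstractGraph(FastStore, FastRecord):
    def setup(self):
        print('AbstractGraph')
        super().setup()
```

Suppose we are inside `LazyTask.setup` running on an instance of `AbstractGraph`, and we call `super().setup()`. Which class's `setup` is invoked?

FastRecord

L[AbstractGraph] = AbstractGraph + merge(L[FastStore], L[FastRecord], [FastStore FastRecord])
  take FastStore:  [FastStore SmartStore LazyTask LazyPool AsyncCache object] + [FastRecord LazyPool AsyncCache object] + [FastStore FastRecord]
  take SmartStore:  [SmartStore LazyTask LazyPool AsyncCache object] + [FastRecord LazyPool AsyncCache object] + [FastRecord]
  take LazyTask:  [LazyTask LazyPool AsyncCache object] + [FastRecord LazyPool AsyncCache object] + [FastRecord]
  take FastRecord:  [LazyPool AsyncCache object] + [FastRecord LazyPool AsyncCache object] + [FastRecord]
  take LazyPool:  [LazyPool AsyncCache object] + [LazyPool AsyncCache object]
  take AsyncCache:  [AsyncCache object] + [AsyncCache object]
  take object:  [object] + [object]
MRO: AbstractGraph FastStore SmartStore LazyTask FastRecord LazyPool AsyncCache object
super() in LazyTask.setup on a AbstractGraph instance goes to the class after LazyTask in AbstractGraph's MRO: FastRecord.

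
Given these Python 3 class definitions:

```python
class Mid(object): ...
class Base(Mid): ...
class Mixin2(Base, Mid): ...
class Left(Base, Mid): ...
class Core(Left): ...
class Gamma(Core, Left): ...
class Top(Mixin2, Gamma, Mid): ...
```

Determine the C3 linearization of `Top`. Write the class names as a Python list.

L[Top] = Top + merge(L[Mixin2], L[Gamma], L[Mid], [Mixin2 Gamma Mid])
  take Mixin2:  [Mixin2 Base Mid object] + [Gamma Core Left Base Mid object] + [Mid object] + [Mixin2 Gamma Mid]
  take Gamma:  [Base Mid object] + [Gamma Core Left Base Mid object] + [Mid object] + [Gamma Mid]
  take Core:  [Base Mid object] + [Core Left Base Mid object] + [Mid object] + [Mid]
  take Left:  [Base Mid object] + [Left Base Mid object] + [Mid object] + [Mid]
  take Base:  [Base Mid object] + [Base Mid object] + [Mid object] + [Mid]
  take Mid:  [Mid object] + [Mid object] + [Mid object] + [Mid]
  take object:  [object] + [object] + [object]

[Top, Mixin2, Gamma, Core, Left, Base, Mid, object]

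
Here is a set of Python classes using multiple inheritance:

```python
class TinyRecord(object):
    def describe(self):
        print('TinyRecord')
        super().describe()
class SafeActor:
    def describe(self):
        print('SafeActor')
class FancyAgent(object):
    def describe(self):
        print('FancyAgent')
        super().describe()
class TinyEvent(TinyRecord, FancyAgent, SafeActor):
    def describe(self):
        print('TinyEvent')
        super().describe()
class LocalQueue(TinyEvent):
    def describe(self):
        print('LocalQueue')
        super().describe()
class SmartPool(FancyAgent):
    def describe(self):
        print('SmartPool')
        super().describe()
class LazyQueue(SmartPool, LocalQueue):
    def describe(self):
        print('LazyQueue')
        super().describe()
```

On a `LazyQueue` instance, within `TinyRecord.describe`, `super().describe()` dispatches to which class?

FancyAgent

L[LazyQueue] = LazyQueue + merge(L[SmartPool], L[LocalQueue], [SmartPool LocalQueue])
  take SmartPool:  [SmartPool FancyAgent object] + [LocalQueue TinyEvent TinyRecord FancyAgent SafeActor object] + [SmartPool LocalQueue]
  take LocalQueue:  [FancyAgent object] + [LocalQueue TinyEvent TinyRecord FancyAgent SafeActor object] + [LocalQueue]
  take TinyEvent:  [FancyAgent object] + [TinyEvent TinyRecord FancyAgent SafeActor object]
  take TinyRecord:  [FancyAgent object] + [TinyRecord FancyAgent SafeActor object]
  take FancyAgent:  [FancyAgent object] + [FancyAgent SafeActor object]
  take SafeActor:  [object] + [SafeActor object]
  take object:  [object] + [object]
MRO: LazyQueue SmartPool LocalQueue TinyEvent TinyRecord FancyAgent SafeActor object
super() in TinyRecord.describe on a LazyQueue instance goes to the class after TinyRecord in LazyQueue's MRO: FancyAgent.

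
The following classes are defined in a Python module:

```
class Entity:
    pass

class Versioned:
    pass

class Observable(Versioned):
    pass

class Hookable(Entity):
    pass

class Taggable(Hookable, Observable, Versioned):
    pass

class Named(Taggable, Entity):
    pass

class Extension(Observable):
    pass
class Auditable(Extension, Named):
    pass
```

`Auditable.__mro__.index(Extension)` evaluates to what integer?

1

L[Auditable] = Auditable + merge(L[Extension], L[Named], [Extension Named])
  take Extension:  [Extension Observable Versioned object] + [Named Taggable Hookable Entity Observable Versioned object] + [Extension Named]
  take Named:  [Observable Versioned object] + [Named Taggable Hookable Entity Observable Versioned object] + [Named]
  take Taggable:  [Observable Versioned object] + [Taggable Hookable Entity Observable Versioned object]
  take Hookable:  [Observable Versioned object] + [Hookable Entity Observable Versioned object]
  take Entity:  [Observable Versioned object] + [Entity Observable Versioned object]
  take Observable:  [Observable Versioned object] + [Observable Versioned object]
  take Versioned:  [Versioned object] + [Versioned object]
  take object:  [object] + [object]
MRO: Auditable Extension Named Taggable Hookable Entity Observable Versioned object
Extension sits at index 1.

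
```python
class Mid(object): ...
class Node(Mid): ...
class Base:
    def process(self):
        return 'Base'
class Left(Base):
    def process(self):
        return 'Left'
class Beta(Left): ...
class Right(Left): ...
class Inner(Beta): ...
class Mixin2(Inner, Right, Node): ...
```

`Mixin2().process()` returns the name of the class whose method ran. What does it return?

L[Mixin2] = Mixin2 + merge(L[Inner], L[Right], L[Node], [Inner Right Node])
  take Inner:  [Inner Beta Left Base object] + [Right Left Base object] + [Node Mid object] + [Inner Right Node]
  take Beta:  [Beta Left Base object] + [Right Left Base object] + [Node Mid object] + [Right Node]
  take Right:  [Left Base object] + [Right Left Base object] + [Node Mid object] + [Right Node]
  take Left:  [Left Base object] + [Left Base object] + [Node Mid object] + [Node]
  take Base:  [Base object] + [Base object] + [Node Mid object] + [Node]
  take Node:  [object] + [object] + [Node Mid object] + [Node]
  take Mid:  [object] + [object] + [Mid object]
  take object:  [object] + [object] + [object]
MRO: Mixin2 Inner Beta Right Left Base Node Mid object
process is defined in: Base, Left. First along the MRO is Left.

Left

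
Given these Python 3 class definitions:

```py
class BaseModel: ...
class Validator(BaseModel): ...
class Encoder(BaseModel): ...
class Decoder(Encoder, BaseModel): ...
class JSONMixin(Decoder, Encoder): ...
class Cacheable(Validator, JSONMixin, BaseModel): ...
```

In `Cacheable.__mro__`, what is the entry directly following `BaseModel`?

L[Cacheable] = Cacheable + merge(L[Validator], L[JSONMixin], L[BaseModel], [Validator JSONMixin BaseModel])
  take Validator:  [Validator BaseModel object] + [JSONMixin Decoder Encoder BaseModel object] + [BaseModel object] + [Validator JSONMixin BaseModel]
  take JSONMixin:  [BaseModel object] + [JSONMixin Decoder Encoder BaseModel object] + [BaseModel object] + [JSONMixin BaseModel]
  take Decoder:  [BaseModel object] + [Decoder Encoder BaseModel object] + [BaseModel object] + [BaseModel]
  take Encoder:  [BaseModel object] + [Encoder BaseModel object] + [BaseModel object] + [BaseModel]
  take BaseModel:  [BaseModel object] + [BaseModel object] + [BaseModel object] + [BaseModel]
  take object:  [object] + [object] + [object]
MRO: Cacheable Validator JSONMixin Decoder Encoder BaseModel object
BaseModel is at position 5; next is object.

object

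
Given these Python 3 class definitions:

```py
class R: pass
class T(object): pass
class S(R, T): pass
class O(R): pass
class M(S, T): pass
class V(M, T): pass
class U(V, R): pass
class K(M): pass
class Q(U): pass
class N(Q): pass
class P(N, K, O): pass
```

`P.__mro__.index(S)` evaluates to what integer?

7

L[P] = P + merge(L[N], L[K], L[O], [N K O])
  take N:  [N Q U V M S R T object] + [K M S R T object] + [O R object] + [N K O]
  take Q:  [Q U V M S R T object] + [K M S R T object] + [O R object] + [K O]
  take U:  [U V M S R T object] + [K M S R T object] + [O R object] + [K O]
  take V:  [V M S R T object] + [K M S R T object] + [O R object] + [K O]
  take K:  [M S R T object] + [K M S R T object] + [O R object] + [K O]
  take M:  [M S R T object] + [M S R T object] + [O R object] + [O]
  take S:  [S R T object] + [S R T object] + [O R object] + [O]
  take O:  [R T object] + [R T object] + [O R object] + [O]
  take R:  [R T object] + [R T object] + [R object]
  take T:  [T object] + [T object] + [object]
  take object:  [object] + [object] + [object]
MRO: P N Q U V K M S O R T object
S sits at index 7.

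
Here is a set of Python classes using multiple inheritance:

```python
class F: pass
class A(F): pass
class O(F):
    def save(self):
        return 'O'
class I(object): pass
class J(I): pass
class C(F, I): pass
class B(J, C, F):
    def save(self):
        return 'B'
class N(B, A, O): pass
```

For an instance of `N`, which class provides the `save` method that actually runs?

B

L[N] = N + merge(L[B], L[A], L[O], [B A O])
  take B:  [B J C F I object] + [A F object] + [O F object] + [B A O]
  take J:  [J C F I object] + [A F object] + [O F object] + [A O]
  take C:  [C F I object] + [A F object] + [O F object] + [A O]
  take A:  [F I object] + [A F object] + [O F object] + [A O]
  take O:  [F I object] + [F object] + [O F object] + [O]
  take F:  [F I object] + [F object] + [F object]
  take I:  [I object] + [object] + [object]
  take object:  [object] + [object] + [object]
MRO: N B J C A O F I object
save is defined in: B, O. First along the MRO is B.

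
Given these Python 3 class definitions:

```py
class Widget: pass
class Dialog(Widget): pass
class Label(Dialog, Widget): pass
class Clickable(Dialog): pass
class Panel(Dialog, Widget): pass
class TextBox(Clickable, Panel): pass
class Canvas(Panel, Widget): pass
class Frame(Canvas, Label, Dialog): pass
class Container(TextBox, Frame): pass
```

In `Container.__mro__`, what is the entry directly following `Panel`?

L[Container] = Container + merge(L[TextBox], L[Frame], [TextBox Frame])
  take TextBox:  [TextBox Clickable Panel Dialog Widget object] + [Frame Canvas Panel Label Dialog Widget object] + [TextBox Frame]
  take Clickable:  [Clickable Panel Dialog Widget object] + [Frame Canvas Panel Label Dialog Widget object] + [Frame]
  take Frame:  [Panel Dialog Widget object] + [Frame Canvas Panel Label Dialog Widget object] + [Frame]
  take Canvas:  [Panel Dialog Widget object] + [Canvas Panel Label Dialog Widget object]
  take Panel:  [Panel Dialog Widget object] + [Panel Label Dialog Widget object]
  take Label:  [Dialog Widget object] + [Label Dialog Widget object]
  take Dialog:  [Dialog Widget object] + [Dialog Widget object]
  take Widget:  [Widget object] + [Widget object]
  take object:  [object] + [object]
MRO: Container TextBox Clickable Frame Canvas Panel Label Dialog Widget object
Panel is at position 5; next is Label.

Label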